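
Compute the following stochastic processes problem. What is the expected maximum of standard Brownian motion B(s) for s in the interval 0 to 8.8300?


E(max B(s)) = sqrt(2t/pi)
= sqrt(2*8.8300/pi)
= sqrt(5.6214)
= 2.3709

2.3709


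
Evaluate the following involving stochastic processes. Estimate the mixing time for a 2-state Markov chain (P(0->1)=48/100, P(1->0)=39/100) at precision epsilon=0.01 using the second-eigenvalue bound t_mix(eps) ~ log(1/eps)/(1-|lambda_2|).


lambda_2 = |1 - p01 - p10| = |1 - 0.4800 - 0.3900| = 0.1300
t_mix ~ log(1/eps)/(1 - |lambda_2|)
= log(100)/(1 - 0.1300) = 4.6052/0.8700
= 5.2933

5.2933


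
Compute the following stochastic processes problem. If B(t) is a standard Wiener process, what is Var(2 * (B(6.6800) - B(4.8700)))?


Var(alpha*(B(t)-B(s))) = alpha^2 * (t-s)
= 2^2 * (6.6800 - 4.8700)
= 4 * 1.8100
= 7.2400

7.2400


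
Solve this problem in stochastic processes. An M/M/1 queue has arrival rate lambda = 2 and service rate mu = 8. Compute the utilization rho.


rho = lambda/mu
= 2/8
= 0.2500

0.2500


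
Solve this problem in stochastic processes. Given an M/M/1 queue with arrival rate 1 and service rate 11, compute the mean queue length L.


rho = 1/11 = 0.0909
L = rho/(1-rho)
= 0.0909/0.9091
= 0.1000

0.1000


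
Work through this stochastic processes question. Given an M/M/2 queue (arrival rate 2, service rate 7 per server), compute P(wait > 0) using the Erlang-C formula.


a = lambda/mu = 0.2857
rho = a/c = 0.1429
Erlang-C formula applied:
C(c,a) = 0.0357

0.0357


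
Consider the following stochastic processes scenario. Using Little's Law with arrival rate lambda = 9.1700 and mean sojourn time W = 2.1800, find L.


Little's Law: L = lambda * W
= 9.1700 * 2.1800
= 19.9906

19.9906


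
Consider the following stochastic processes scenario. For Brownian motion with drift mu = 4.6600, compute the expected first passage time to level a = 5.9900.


Expected first passage time = a/mu
= 5.9900/4.6600
= 1.2854

1.2854


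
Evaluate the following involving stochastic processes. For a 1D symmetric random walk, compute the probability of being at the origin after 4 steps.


P(S(4) = 0) = C(4,2) / 4^2
= 6 / 16
= 0.3750

0.3750


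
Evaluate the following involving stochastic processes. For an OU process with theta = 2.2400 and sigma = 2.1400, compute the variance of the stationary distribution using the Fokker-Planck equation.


Stationary variance = sigma^2 / (2*theta)
= 2.1400^2 / (2*2.2400)
= 4.5796 / 4.4800
= 1.0222

1.0222


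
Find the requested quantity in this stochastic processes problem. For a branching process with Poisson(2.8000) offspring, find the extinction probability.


Since mu = 2.8000 > 1, extinction prob q < 1.
Solve s = exp(mu*(s-1)) iteratively.
q = 0.0750

0.0750


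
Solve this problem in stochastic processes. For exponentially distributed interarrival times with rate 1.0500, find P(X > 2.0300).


P(X > t) = exp(-lambda * t)
= exp(-1.0500 * 2.0300)
= exp(-2.1315) = 0.1187

0.1187


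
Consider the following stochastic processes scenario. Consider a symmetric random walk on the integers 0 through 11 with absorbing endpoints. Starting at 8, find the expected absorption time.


For symmetric RW on 0,...,N with absorbing barriers, E(i) = i*(N-i)
E(8) = 8 * 3 = 24

24


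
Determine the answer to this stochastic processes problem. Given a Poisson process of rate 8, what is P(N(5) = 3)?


P(N(t)=k) = (lambda*t)^k * exp(-lambda*t) / k!
lambda*t = 40
= 40^3 * exp(-40) / 3!
= 64000 * 4.2484e-18 / 6
= 4.5316e-14

4.5316e-14


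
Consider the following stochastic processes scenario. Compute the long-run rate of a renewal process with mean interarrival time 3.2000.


Long-run renewal rate = 1/E(X)
= 1/3.2000
= 0.3125

0.3125


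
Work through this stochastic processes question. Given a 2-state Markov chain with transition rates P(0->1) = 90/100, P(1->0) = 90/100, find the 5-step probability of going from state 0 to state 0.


Computing P^5 by matrix multiplication.
P = [[0.1000, 0.9000], [0.9000, 0.1000]]
After raising P to the power 5:
P^5(0,0) = 0.3362

0.3362


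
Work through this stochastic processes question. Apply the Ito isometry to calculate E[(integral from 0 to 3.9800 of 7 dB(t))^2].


By Ito isometry: E[(int f dB)^2] = int f^2 dt
= 7^2 * 3.9800
= 49 * 3.9800 = 195.0200

195.0200


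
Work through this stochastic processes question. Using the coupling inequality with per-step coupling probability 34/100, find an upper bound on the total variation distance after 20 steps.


TV distance bound <= (1-delta)^n
= (1 - 0.3400)^20
= 0.6600^20
= 2.4597e-04

2.4597e-04


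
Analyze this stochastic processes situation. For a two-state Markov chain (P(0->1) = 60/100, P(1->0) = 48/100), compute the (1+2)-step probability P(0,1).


P^3 = P^1 * P^2
Computing via matrix multiplication of the transition matrix.
Entry (0,1) of P^3 = 0.5558

0.5558


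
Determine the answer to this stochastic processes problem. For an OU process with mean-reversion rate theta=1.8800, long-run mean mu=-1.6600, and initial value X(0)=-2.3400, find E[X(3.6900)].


E[X(t)] = mu + (X(0) - mu)*exp(-theta*t)
= -1.6600 + (-2.3400 - -1.6600)*exp(-1.8800*3.6900)
= -1.6600 + -0.6800 * 9.7098e-04
= -1.6607

-1.6607


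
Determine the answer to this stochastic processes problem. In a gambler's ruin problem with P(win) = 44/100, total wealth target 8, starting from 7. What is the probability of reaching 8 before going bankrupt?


Gambler's ruin formula:
r = q/p = 0.5600/0.4400 = 1.2727
P(win) = (1 - r^i)/(1 - r^N)
= (1 - 1.2727^7)/(1 - 1.2727^8)
= 0.7493

0.7493


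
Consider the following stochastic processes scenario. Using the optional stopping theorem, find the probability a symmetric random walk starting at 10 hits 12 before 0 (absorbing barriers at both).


By optional stopping theorem: E(M at tau) = M(0) = 10
P(hit 12)*12 + P(hit 0)*0 = 10
P(hit 12) = (10 - 0)/(12 - 0) = 5/6 = 0.8333

0.8333


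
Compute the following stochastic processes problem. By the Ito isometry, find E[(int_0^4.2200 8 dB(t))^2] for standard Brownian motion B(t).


By Ito isometry: E[(int f dB)^2] = int f^2 dt
= 8^2 * 4.2200
= 64 * 4.2200 = 270.0800

270.0800


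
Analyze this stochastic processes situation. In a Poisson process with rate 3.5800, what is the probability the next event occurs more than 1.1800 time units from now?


P(X > t) = exp(-lambda * t)
= exp(-3.5800 * 1.1800)
= exp(-4.2244) = 0.0146

0.0146


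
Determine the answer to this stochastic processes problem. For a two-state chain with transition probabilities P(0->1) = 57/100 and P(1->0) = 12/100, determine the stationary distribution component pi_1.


Stationary distribution: pi_0 = p10/(p01+p10), pi_1 = p01/(p01+p10)
p01 = 0.5700, p10 = 0.1200
pi_1 = 0.8261

0.8261


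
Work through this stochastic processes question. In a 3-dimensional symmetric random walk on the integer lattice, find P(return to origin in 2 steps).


P(return in 2 steps) = P(reverse first step) = 1/(2d)
= 1/6
= 0.1667

0.1667


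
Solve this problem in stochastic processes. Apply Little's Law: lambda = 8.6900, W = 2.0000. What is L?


Little's Law: L = lambda * W
= 8.6900 * 2.0000
= 17.3800

17.3800


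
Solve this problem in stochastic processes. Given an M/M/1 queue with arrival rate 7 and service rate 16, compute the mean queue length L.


rho = 7/16 = 0.4375
L = rho/(1-rho)
= 0.4375/0.5625
= 0.7778

0.7778


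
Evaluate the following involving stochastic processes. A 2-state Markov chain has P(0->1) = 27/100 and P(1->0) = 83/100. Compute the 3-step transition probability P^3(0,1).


Computing P^3 by matrix multiplication.
P = [[0.7300, 0.2700], [0.8300, 0.1700]]
After raising P to the power 3:
P^3(0,1) = 0.2457

0.2457


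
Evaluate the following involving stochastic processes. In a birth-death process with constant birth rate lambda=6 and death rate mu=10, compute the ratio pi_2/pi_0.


For birth-death process, pi_n/pi_0 = (lambda/mu)^n
= (6/10)^2
= 0.3600

0.3600


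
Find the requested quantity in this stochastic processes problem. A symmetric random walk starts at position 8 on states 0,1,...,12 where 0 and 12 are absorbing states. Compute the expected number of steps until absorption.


For symmetric RW on 0,...,N with absorbing barriers, E(i) = i*(N-i)
E(8) = 8 * 4 = 32

32


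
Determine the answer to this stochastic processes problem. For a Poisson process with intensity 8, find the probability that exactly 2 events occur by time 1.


P(N(t)=k) = (lambda*t)^k * exp(-lambda*t) / k!
lambda*t = 8
= 8^2 * exp(-8) / 2!
= 64 * 3.3546e-04 / 2
= 0.0107

0.0107


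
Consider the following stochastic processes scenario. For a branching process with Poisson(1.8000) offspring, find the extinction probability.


Since mu = 1.8000 > 1, extinction prob q < 1.
Solve s = exp(mu*(s-1)) iteratively.
q = 0.2676

0.2676


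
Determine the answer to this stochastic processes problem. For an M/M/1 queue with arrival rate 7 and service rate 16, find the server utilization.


rho = lambda/mu
= 7/16
= 0.4375

0.4375


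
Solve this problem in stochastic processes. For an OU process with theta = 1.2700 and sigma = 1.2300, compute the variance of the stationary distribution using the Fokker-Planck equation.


Stationary variance = sigma^2 / (2*theta)
= 1.2300^2 / (2*1.2700)
= 1.5129 / 2.5400
= 0.5956

0.5956


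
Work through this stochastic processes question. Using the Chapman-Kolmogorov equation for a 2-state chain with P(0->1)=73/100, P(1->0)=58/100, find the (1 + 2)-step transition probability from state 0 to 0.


P^3 = P^1 * P^2
Computing via matrix multiplication of the transition matrix.
Entry (0,0) of P^3 = 0.4261

0.4261


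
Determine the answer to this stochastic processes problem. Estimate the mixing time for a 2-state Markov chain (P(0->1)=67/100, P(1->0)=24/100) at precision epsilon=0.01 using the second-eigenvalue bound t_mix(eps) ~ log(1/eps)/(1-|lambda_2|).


lambda_2 = |1 - p01 - p10| = |1 - 0.6700 - 0.2400| = 0.0900
t_mix ~ log(1/eps)/(1 - |lambda_2|)
= log(100)/(1 - 0.0900) = 4.6052/0.9100
= 5.0606

5.0606


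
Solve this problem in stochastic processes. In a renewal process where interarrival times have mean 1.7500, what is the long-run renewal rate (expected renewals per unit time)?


Long-run renewal rate = 1/E(X)
= 1/1.7500
= 0.5714

0.5714


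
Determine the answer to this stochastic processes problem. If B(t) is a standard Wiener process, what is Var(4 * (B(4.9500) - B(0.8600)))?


Var(alpha*(B(t)-B(s))) = alpha^2 * (t-s)
= 4^2 * (4.9500 - 0.8600)
= 16 * 4.0900
= 65.4400

65.4400


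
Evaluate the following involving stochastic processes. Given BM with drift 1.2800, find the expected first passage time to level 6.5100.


Expected first passage time = a/mu
= 6.5100/1.2800
= 5.0859

5.0859


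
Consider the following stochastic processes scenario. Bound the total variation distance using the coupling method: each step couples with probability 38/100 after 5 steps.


TV distance bound <= (1-delta)^n
= (1 - 0.3800)^5
= 0.6200^5
= 0.0916

0.0916


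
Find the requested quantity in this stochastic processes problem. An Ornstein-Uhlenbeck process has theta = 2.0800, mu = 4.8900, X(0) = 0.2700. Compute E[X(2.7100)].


E[X(t)] = mu + (X(0) - mu)*exp(-theta*t)
= 4.8900 + (0.2700 - 4.8900)*exp(-2.0800*2.7100)
= 4.8900 + -4.6200 * 0.0036
= 4.8735

4.8735


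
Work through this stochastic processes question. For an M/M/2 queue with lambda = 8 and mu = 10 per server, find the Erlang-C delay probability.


a = lambda/mu = 0.8000
rho = a/c = 0.4000
Erlang-C formula applied:
C(c,a) = 0.2286

0.2286


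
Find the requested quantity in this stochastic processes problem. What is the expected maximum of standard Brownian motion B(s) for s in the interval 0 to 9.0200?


E(max B(s)) = sqrt(2t/pi)
= sqrt(2*9.0200/pi)
= sqrt(5.7423)
= 2.3963

2.3963


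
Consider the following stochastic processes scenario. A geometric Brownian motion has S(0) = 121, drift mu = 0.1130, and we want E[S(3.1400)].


E[S(t)] = S(0) * exp(mu * t)
= 121 * exp(0.1130 * 3.1400)
= 121 * 1.4259
= 172.5368

172.5368


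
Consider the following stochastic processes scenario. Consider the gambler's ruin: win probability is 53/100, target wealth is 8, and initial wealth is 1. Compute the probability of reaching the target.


Gambler's ruin formula:
r = q/p = 0.4700/0.5300 = 0.8868
P(win) = (1 - r^i)/(1 - r^N)
= (1 - 0.8868^1)/(1 - 0.8868^8)
= 0.1833

0.1833


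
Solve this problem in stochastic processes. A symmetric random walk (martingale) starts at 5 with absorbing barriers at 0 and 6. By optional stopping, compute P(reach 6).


By optional stopping theorem: E(M at tau) = M(0) = 5
P(hit 6)*6 + P(hit 0)*0 = 5
P(hit 6) = (5 - 0)/(6 - 0) = 5/6 = 0.8333

0.8333


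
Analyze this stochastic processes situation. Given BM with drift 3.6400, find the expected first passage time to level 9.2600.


Expected first passage time = a/mu
= 9.2600/3.6400
= 2.5440

2.5440


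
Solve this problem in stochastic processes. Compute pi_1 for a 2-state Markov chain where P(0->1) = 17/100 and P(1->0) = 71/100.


Stationary distribution: pi_0 = p10/(p01+p10), pi_1 = p01/(p01+p10)
p01 = 0.1700, p10 = 0.7100
pi_1 = 0.1932

0.1932


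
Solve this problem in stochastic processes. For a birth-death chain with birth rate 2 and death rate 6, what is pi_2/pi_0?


For birth-death process, pi_n/pi_0 = (lambda/mu)^n
= (2/6)^2
= 0.1111

0.1111


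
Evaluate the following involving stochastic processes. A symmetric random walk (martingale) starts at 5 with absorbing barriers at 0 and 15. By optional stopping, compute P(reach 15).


By optional stopping theorem: E(M at tau) = M(0) = 5
P(hit 15)*15 + P(hit 0)*0 = 5
P(hit 15) = (5 - 0)/(15 - 0) = 1/3 = 0.3333

0.3333


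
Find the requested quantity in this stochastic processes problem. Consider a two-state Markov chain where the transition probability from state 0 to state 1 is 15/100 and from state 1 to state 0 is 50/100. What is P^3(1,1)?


Computing P^3 by matrix multiplication.
P = [[0.8500, 0.1500], [0.5000, 0.5000]]
After raising P to the power 3:
P^3(1,1) = 0.2638

0.2638


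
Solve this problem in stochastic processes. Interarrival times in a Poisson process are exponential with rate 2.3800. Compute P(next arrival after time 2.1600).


P(X > t) = exp(-lambda * t)
= exp(-2.3800 * 2.1600)
= exp(-5.1408) = 0.0059

0.0059


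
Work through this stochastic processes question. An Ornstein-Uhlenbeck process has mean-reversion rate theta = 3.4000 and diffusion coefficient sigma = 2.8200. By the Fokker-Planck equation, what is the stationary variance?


Stationary variance = sigma^2 / (2*theta)
= 2.8200^2 / (2*3.4000)
= 7.9524 / 6.8000
= 1.1695

1.1695


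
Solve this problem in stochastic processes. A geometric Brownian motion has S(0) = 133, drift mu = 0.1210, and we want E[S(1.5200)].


E[S(t)] = S(0) * exp(mu * t)
= 133 * exp(0.1210 * 1.5200)
= 133 * 1.2019
= 159.8553

159.8553


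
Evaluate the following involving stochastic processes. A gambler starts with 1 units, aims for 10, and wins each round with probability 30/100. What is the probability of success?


Gambler's ruin formula:
r = q/p = 0.7000/0.3000 = 2.3333
P(win) = (1 - r^i)/(1 - r^N)
= (1 - 2.3333^1)/(1 - 2.3333^10)
= 2.7878e-04

2.7878e-04


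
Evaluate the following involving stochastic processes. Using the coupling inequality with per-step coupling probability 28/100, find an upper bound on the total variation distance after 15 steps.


TV distance bound <= (1-delta)^n
= (1 - 0.2800)^15
= 0.7200^15
= 0.0072

0.0072


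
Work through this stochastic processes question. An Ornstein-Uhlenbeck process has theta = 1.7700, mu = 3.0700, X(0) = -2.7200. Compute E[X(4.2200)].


E[X(t)] = mu + (X(0) - mu)*exp(-theta*t)
= 3.0700 + (-2.7200 - 3.0700)*exp(-1.7700*4.2200)
= 3.0700 + -5.7900 * 5.7027e-04
= 3.0667

3.0667


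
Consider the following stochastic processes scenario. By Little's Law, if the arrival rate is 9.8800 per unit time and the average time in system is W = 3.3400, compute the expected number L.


Little's Law: L = lambda * W
= 9.8800 * 3.3400
= 32.9992

32.9992


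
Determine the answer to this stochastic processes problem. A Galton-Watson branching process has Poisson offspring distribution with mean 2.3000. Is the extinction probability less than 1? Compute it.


Since mu = 2.3000 > 1, extinction prob q < 1.
Solve s = exp(mu*(s-1)) iteratively.
q = 0.1376

0.1376


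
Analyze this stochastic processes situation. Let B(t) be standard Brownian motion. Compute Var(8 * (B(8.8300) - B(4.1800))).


Var(alpha*(B(t)-B(s))) = alpha^2 * (t-s)
= 8^2 * (8.8300 - 4.1800)
= 64 * 4.6500
= 297.6000

297.6000


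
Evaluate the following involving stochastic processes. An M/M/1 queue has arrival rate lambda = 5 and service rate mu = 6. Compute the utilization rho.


rho = lambda/mu
= 5/6
= 0.8333

0.8333


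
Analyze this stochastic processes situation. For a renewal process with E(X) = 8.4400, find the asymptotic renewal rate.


Long-run renewal rate = 1/E(X)
= 1/8.4400
= 0.1185

0.1185


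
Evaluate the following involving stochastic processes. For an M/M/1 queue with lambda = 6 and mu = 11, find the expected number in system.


rho = 6/11 = 0.5455
L = rho/(1-rho)
= 0.5455/0.4545
= 1.2000

1.2000


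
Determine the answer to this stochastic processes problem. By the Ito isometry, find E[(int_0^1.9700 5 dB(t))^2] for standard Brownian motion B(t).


By Ito isometry: E[(int f dB)^2] = int f^2 dt
= 5^2 * 1.9700
= 25 * 1.9700 = 49.2500

49.2500


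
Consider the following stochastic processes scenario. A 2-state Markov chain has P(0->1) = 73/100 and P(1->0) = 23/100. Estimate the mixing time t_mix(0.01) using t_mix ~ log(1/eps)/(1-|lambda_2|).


lambda_2 = |1 - p01 - p10| = |1 - 0.7300 - 0.2300| = 0.0400
t_mix ~ log(1/eps)/(1 - |lambda_2|)
= log(100)/(1 - 0.0400) = 4.6052/0.9600
= 4.7971

4.7971


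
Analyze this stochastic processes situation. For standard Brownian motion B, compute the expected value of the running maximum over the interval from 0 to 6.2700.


E(max B(s)) = sqrt(2t/pi)
= sqrt(2*6.2700/pi)
= sqrt(3.9916)
= 1.9979

1.9979


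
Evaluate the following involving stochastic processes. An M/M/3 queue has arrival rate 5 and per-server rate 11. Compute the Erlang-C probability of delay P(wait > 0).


a = lambda/mu = 0.4545
rho = a/c = 0.1515
Erlang-C formula applied:
C(c,a) = 0.0117

0.0117


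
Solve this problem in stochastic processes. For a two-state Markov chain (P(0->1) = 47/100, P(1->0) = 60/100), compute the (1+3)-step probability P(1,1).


P^4 = P^1 * P^3
Computing via matrix multiplication of the transition matrix.
Entry (1,1) of P^4 = 0.4393

0.4393


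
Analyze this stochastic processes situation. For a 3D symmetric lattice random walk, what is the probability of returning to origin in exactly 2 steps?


P(return in 2 steps) = P(reverse first step) = 1/(2d)
= 1/6
= 0.1667

0.1667


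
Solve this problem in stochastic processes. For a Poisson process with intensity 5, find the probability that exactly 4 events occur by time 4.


P(N(t)=k) = (lambda*t)^k * exp(-lambda*t) / k!
lambda*t = 20
= 20^4 * exp(-20) / 4!
= 160000 * 2.0612e-09 / 24
= 1.3741e-05

1.3741e-05


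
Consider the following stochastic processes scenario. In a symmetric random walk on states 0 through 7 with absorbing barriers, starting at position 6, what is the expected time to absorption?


For symmetric RW on 0,...,N with absorbing barriers, E(i) = i*(N-i)
E(6) = 6 * 1 = 6

6


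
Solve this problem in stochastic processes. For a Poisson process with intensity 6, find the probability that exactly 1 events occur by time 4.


P(N(t)=k) = (lambda*t)^k * exp(-lambda*t) / k!
lambda*t = 24
= 24^1 * exp(-24) / 1!
= 24 * 3.7751e-11 / 1
= 9.0603e-10

9.0603e-10


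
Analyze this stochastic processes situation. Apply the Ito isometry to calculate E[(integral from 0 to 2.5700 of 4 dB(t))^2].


By Ito isometry: E[(int f dB)^2] = int f^2 dt
= 4^2 * 2.5700
= 16 * 2.5700 = 41.1200

41.1200


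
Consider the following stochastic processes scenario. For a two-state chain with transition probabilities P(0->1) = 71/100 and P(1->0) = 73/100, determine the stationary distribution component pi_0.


Stationary distribution: pi_0 = p10/(p01+p10), pi_1 = p01/(p01+p10)
p01 = 0.7100, p10 = 0.7300
pi_0 = 0.5069

0.5069


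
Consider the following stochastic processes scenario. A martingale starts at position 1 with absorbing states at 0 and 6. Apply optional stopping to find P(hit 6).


By optional stopping theorem: E(M at tau) = M(0) = 1
P(hit 6)*6 + P(hit 0)*0 = 1
P(hit 6) = (1 - 0)/(6 - 0) = 1/6 = 0.1667

0.1667


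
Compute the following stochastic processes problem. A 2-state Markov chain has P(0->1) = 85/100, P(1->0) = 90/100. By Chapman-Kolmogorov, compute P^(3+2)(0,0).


P^5 = P^3 * P^2
Computing via matrix multiplication of the transition matrix.
Entry (0,0) of P^5 = 0.3990

0.3990


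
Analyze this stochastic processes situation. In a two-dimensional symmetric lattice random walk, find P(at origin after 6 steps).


P = C(6,3)^2 / 4^6
= 20^2 / 4096
= 400 / 4096
= 0.0977

0.0977


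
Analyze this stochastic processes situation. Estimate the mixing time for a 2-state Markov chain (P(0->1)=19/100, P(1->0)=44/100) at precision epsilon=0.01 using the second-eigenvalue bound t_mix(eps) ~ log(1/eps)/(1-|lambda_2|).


lambda_2 = |1 - p01 - p10| = |1 - 0.1900 - 0.4400| = 0.3700
t_mix ~ log(1/eps)/(1 - |lambda_2|)
= log(100)/(1 - 0.3700) = 4.6052/0.6300
= 7.3098

7.3098


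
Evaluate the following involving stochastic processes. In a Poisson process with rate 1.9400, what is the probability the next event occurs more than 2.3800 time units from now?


P(X > t) = exp(-lambda * t)
= exp(-1.9400 * 2.3800)
= exp(-4.6172) = 0.0099

0.0099


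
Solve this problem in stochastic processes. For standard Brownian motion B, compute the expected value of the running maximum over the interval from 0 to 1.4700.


E(max B(s)) = sqrt(2t/pi)
= sqrt(2*1.4700/pi)
= sqrt(0.9358)
= 0.9674

0.9674


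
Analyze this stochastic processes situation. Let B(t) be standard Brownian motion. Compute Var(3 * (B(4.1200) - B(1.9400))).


Var(alpha*(B(t)-B(s))) = alpha^2 * (t-s)
= 3^2 * (4.1200 - 1.9400)
= 9 * 2.1800
= 19.6200

19.6200


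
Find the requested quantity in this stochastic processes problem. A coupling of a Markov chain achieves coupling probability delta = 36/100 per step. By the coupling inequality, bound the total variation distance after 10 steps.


TV distance bound <= (1-delta)^n
= (1 - 0.3600)^10
= 0.6400^10
= 0.0115

0.0115


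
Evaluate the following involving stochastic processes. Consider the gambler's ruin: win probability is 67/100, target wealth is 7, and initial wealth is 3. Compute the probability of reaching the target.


Gambler's ruin formula:
r = q/p = 0.3300/0.6700 = 0.4925
P(win) = (1 - r^i)/(1 - r^N)
= (1 - 0.4925^3)/(1 - 0.4925^7)
= 0.8867

0.8867


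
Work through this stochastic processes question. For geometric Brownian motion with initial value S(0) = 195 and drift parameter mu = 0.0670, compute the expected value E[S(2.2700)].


E[S(t)] = S(0) * exp(mu * t)
= 195 * exp(0.0670 * 2.2700)
= 195 * 1.1643
= 227.0317

227.0317


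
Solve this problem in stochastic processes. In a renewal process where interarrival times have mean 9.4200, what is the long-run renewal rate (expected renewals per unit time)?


Long-run renewal rate = 1/E(X)
= 1/9.4200
= 0.1062

0.1062


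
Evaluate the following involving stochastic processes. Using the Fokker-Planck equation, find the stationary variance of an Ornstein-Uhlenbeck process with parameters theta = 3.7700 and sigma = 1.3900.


Stationary variance = sigma^2 / (2*theta)
= 1.3900^2 / (2*3.7700)
= 1.9321 / 7.5400
= 0.2562

0.2562


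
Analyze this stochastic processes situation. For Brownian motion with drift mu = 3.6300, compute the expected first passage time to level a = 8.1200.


Expected first passage time = a/mu
= 8.1200/3.6300
= 2.2369

2.2369


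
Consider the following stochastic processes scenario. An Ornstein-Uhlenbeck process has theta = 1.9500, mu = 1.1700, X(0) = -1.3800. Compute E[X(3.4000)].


E[X(t)] = mu + (X(0) - mu)*exp(-theta*t)
= 1.1700 + (-1.3800 - 1.1700)*exp(-1.9500*3.4000)
= 1.1700 + -2.5500 * 0.0013
= 1.1666

1.1666


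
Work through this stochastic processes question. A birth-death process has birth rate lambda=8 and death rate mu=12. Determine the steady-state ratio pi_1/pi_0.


For birth-death process, pi_n/pi_0 = (lambda/mu)^n
= (8/12)^1
= 0.6667

0.6667


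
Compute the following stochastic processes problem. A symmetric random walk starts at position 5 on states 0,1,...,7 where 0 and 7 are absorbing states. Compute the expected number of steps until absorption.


For symmetric RW on 0,...,N with absorbing barriers, E(i) = i*(N-i)
E(5) = 5 * 2 = 10

10


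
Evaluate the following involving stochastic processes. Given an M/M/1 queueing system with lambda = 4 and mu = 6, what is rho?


rho = lambda/mu
= 4/6
= 0.6667

0.6667


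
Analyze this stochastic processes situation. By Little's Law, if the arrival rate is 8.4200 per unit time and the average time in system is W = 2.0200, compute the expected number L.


Little's Law: L = lambda * W
= 8.4200 * 2.0200
= 17.0084

17.0084


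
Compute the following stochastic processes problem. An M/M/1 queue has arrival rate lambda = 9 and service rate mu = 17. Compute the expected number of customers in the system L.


rho = 9/17 = 0.5294
L = rho/(1-rho)
= 0.5294/0.4706
= 1.1250

1.1250


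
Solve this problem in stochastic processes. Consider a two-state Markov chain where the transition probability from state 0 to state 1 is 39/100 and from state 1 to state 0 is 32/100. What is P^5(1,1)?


Computing P^5 by matrix multiplication.
P = [[0.6100, 0.3900], [0.3200, 0.6800]]
After raising P to the power 5:
P^5(1,1) = 0.5502

0.5502


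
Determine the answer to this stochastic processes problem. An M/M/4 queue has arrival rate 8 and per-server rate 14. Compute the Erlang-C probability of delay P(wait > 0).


a = lambda/mu = 0.5714
rho = a/c = 0.1429
Erlang-C formula applied:
C(c,a) = 0.0029

0.0029


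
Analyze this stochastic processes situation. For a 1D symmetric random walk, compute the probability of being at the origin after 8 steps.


P(S(8) = 0) = C(8,4) / 4^4
= 70 / 256
= 0.2734

0.2734


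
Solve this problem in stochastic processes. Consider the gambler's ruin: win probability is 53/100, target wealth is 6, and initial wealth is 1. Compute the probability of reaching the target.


Gambler's ruin formula:
r = q/p = 0.4700/0.5300 = 0.8868
P(win) = (1 - r^i)/(1 - r^N)
= (1 - 0.8868^1)/(1 - 0.8868^6)
= 0.2204

0.2204


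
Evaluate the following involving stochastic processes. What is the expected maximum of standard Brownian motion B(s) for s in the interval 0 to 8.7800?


E(max B(s)) = sqrt(2t/pi)
= sqrt(2*8.7800/pi)
= sqrt(5.5895)
= 2.3642

2.3642


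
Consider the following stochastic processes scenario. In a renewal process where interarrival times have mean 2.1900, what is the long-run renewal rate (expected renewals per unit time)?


Long-run renewal rate = 1/E(X)
= 1/2.1900
= 0.4566

0.4566


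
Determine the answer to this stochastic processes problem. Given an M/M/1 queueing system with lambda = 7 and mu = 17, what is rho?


rho = lambda/mu
= 7/17
= 0.4118

0.4118


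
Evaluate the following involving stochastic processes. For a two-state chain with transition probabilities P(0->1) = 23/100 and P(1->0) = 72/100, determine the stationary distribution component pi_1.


Stationary distribution: pi_0 = p10/(p01+p10), pi_1 = p01/(p01+p10)
p01 = 0.2300, p10 = 0.7200
pi_1 = 0.2421

0.2421


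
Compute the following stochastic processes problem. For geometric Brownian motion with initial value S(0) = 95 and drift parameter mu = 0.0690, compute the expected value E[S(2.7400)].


E[S(t)] = S(0) * exp(mu * t)
= 95 * exp(0.0690 * 2.7400)
= 95 * 1.2081
= 114.7708

114.7708


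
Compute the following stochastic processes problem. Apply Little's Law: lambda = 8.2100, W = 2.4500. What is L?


Little's Law: L = lambda * W
= 8.2100 * 2.4500
= 20.1145

20.1145


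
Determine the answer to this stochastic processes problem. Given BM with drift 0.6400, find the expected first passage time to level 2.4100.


Expected first passage time = a/mu
= 2.4100/0.6400
= 3.7656

3.7656


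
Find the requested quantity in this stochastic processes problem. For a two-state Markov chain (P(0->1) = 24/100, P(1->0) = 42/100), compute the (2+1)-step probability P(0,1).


P^3 = P^2 * P^1
Computing via matrix multiplication of the transition matrix.
Entry (0,1) of P^3 = 0.3493

0.3493


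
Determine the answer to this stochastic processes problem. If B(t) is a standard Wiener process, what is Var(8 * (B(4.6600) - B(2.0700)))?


Var(alpha*(B(t)-B(s))) = alpha^2 * (t-s)
= 8^2 * (4.6600 - 2.0700)
= 64 * 2.5900
= 165.7600

165.7600


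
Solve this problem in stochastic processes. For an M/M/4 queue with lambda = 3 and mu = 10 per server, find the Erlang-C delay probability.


a = lambda/mu = 0.3000
rho = a/c = 0.0750
Erlang-C formula applied:
C(c,a) = 2.7030e-04

2.7030e-04


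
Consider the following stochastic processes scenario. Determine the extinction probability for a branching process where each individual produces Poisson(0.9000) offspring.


Since mu = 0.9000 <= 1, extinction probability = 1.

1.0000


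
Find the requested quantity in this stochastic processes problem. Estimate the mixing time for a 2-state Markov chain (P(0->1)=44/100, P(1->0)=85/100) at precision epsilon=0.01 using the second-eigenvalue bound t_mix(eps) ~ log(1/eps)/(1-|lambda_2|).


lambda_2 = |1 - p01 - p10| = |1 - 0.4400 - 0.8500| = 0.2900
t_mix ~ log(1/eps)/(1 - |lambda_2|)
= log(100)/(1 - 0.2900) = 4.6052/0.7100
= 6.4862

6.4862


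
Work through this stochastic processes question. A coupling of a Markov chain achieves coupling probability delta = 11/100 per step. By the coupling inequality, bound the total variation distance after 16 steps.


TV distance bound <= (1-delta)^n
= (1 - 0.1100)^16
= 0.8900^16
= 0.1550

0.1550


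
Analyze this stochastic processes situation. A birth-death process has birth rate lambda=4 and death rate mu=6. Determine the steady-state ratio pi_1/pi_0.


For birth-death process, pi_n/pi_0 = (lambda/mu)^n
= (4/6)^1
= 0.6667

0.6667


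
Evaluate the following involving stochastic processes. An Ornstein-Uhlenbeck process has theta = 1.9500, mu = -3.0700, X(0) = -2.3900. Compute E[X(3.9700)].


E[X(t)] = mu + (X(0) - mu)*exp(-theta*t)
= -3.0700 + (-2.3900 - -3.0700)*exp(-1.9500*3.9700)
= -3.0700 + 0.6800 * 4.3442e-04
= -3.0697

-3.0697


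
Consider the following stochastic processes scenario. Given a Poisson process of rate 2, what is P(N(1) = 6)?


P(N(t)=k) = (lambda*t)^k * exp(-lambda*t) / k!
lambda*t = 2
= 2^6 * exp(-2) / 6!
= 64 * 0.1353 / 720
= 0.0120

0.0120


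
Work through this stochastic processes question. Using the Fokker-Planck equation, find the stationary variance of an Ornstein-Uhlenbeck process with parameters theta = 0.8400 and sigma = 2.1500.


Stationary variance = sigma^2 / (2*theta)
= 2.1500^2 / (2*0.8400)
= 4.6225 / 1.6800
= 2.7515

2.7515


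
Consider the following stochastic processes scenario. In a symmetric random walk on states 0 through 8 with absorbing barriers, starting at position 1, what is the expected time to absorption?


For symmetric RW on 0,...,N with absorbing barriers, E(i) = i*(N-i)
E(1) = 1 * 7 = 7

7


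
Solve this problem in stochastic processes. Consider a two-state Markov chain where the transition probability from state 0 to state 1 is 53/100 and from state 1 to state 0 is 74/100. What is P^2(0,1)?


Computing P^2 by matrix multiplication.
P = [[0.4700, 0.5300], [0.7400, 0.2600]]
After raising P to the power 2:
P^2(0,1) = 0.3869

0.3869


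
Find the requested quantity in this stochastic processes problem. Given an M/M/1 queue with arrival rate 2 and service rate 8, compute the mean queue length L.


rho = 2/8 = 0.2500
L = rho/(1-rho)
= 0.2500/0.7500
= 0.3333

0.3333


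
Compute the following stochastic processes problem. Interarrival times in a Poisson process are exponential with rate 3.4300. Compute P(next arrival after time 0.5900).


P(X > t) = exp(-lambda * t)
= exp(-3.4300 * 0.5900)
= exp(-2.0237) = 0.1322

0.1322


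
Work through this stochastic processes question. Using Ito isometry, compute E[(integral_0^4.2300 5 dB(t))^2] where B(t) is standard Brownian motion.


By Ito isometry: E[(int f dB)^2] = int f^2 dt
= 5^2 * 4.2300
= 25 * 4.2300 = 105.7500

105.7500


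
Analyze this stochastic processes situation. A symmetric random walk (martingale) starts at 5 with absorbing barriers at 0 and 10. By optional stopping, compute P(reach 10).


By optional stopping theorem: E(M at tau) = M(0) = 5
P(hit 10)*10 + P(hit 0)*0 = 5
P(hit 10) = (5 - 0)/(10 - 0) = 1/2 = 0.5000

0.5000


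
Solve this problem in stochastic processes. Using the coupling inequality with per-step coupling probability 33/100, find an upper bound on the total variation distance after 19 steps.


TV distance bound <= (1-delta)^n
= (1 - 0.3300)^19
= 0.6700^19
= 4.9593e-04

4.9593e-04


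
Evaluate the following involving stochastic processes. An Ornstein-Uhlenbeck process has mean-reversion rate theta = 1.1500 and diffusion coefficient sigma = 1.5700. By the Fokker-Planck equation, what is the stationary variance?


Stationary variance = sigma^2 / (2*theta)
= 1.5700^2 / (2*1.1500)
= 2.4649 / 2.3000
= 1.0717

1.0717


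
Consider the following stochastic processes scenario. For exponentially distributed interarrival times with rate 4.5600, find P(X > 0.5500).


P(X > t) = exp(-lambda * t)
= exp(-4.5600 * 0.5500)
= exp(-2.5080) = 0.0814

0.0814


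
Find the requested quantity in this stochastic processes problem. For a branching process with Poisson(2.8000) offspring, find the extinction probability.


Since mu = 2.8000 > 1, extinction prob q < 1.
Solve s = exp(mu*(s-1)) iteratively.
q = 0.0750

0.0750


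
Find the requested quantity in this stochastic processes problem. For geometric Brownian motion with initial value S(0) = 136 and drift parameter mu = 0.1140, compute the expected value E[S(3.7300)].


E[S(t)] = S(0) * exp(mu * t)
= 136 * exp(0.1140 * 3.7300)
= 136 * 1.5299
= 208.0701

208.0701


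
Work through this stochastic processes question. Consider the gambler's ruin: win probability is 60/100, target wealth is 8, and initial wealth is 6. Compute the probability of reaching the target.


Gambler's ruin formula:
r = q/p = 0.4000/0.6000 = 0.6667
P(win) = (1 - r^i)/(1 - r^N)
= (1 - 0.6667^6)/(1 - 0.6667^8)
= 0.9492

0.9492


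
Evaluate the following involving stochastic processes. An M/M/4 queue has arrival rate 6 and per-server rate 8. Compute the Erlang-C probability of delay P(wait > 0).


a = lambda/mu = 0.7500
rho = a/c = 0.1875
Erlang-C formula applied:
C(c,a) = 0.0077

0.0077


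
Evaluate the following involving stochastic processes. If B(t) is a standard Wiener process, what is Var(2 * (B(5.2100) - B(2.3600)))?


Var(alpha*(B(t)-B(s))) = alpha^2 * (t-s)
= 2^2 * (5.2100 - 2.3600)
= 4 * 2.8500
= 11.4000

11.4000


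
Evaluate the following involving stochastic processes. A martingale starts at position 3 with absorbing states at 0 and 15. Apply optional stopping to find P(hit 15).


By optional stopping theorem: E(M at tau) = M(0) = 3
P(hit 15)*15 + P(hit 0)*0 = 3
P(hit 15) = (3 - 0)/(15 - 0) = 1/5 = 0.2000

0.2000


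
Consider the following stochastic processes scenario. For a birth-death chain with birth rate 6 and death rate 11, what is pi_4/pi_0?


For birth-death process, pi_n/pi_0 = (lambda/mu)^n
= (6/11)^4
= 0.0885

0.0885


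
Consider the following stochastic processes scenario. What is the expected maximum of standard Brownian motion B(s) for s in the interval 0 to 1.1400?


E(max B(s)) = sqrt(2t/pi)
= sqrt(2*1.1400/pi)
= sqrt(0.7257)
= 0.8519

0.8519


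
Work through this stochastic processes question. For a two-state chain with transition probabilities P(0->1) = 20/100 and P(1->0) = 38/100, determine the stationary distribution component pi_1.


Stationary distribution: pi_0 = p10/(p01+p10), pi_1 = p01/(p01+p10)
p01 = 0.2000, p10 = 0.3800
pi_1 = 0.3448

0.3448


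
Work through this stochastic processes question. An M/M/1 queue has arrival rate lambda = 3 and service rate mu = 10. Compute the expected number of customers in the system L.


rho = 3/10 = 0.3000
L = rho/(1-rho)
= 0.3000/0.7000
= 0.4286

0.4286


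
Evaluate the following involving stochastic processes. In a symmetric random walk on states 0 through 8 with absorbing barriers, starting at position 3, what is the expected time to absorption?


For symmetric RW on 0,...,N with absorbing barriers, E(i) = i*(N-i)
E(3) = 3 * 5 = 15

15


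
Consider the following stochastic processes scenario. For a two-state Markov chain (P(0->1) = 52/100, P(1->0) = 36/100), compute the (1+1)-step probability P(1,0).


P^2 = P^1 * P^1
Computing via matrix multiplication of the transition matrix.
Entry (1,0) of P^2 = 0.4032

0.4032


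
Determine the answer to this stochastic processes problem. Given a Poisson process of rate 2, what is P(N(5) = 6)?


P(N(t)=k) = (lambda*t)^k * exp(-lambda*t) / k!
lambda*t = 10
= 10^6 * exp(-10) / 6!
= 1000000 * 4.5400e-05 / 720
= 0.0631

0.0631


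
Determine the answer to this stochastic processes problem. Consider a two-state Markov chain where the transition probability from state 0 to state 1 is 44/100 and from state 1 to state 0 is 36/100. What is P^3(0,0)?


Computing P^3 by matrix multiplication.
P = [[0.5600, 0.4400], [0.3600, 0.6400]]
After raising P to the power 3:
P^3(0,0) = 0.4544

0.4544


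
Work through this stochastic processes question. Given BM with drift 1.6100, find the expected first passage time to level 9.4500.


Expected first passage time = a/mu
= 9.4500/1.6100
= 5.8696

5.8696


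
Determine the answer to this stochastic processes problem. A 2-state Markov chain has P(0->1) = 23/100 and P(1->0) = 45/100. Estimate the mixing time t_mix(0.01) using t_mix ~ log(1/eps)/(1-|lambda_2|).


lambda_2 = |1 - p01 - p10| = |1 - 0.2300 - 0.4500| = 0.3200
t_mix ~ log(1/eps)/(1 - |lambda_2|)
= log(100)/(1 - 0.3200) = 4.6052/0.6800
= 6.7723

6.7723


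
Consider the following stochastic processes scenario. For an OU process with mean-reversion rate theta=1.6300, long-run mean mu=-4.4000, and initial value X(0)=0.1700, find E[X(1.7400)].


E[X(t)] = mu + (X(0) - mu)*exp(-theta*t)
= -4.4000 + (0.1700 - -4.4000)*exp(-1.6300*1.7400)
= -4.4000 + 4.5700 * 0.0586
= -4.1320

-4.1320


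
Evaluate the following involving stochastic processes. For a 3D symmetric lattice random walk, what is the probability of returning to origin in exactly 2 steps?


P(return in 2 steps) = P(reverse first step) = 1/(2d)
= 1/6
= 0.1667

0.1667


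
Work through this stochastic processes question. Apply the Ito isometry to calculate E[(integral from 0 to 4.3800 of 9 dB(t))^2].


By Ito isometry: E[(int f dB)^2] = int f^2 dt
= 9^2 * 4.3800
= 81 * 4.3800 = 354.7800

354.7800


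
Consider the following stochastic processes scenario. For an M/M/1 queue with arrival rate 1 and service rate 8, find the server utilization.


rho = lambda/mu
= 1/8
= 0.1250

0.1250
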